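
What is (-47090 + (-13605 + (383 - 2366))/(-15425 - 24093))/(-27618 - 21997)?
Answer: 930443516/980342785 ≈ 0.94910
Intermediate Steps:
(-47090 + (-13605 + (383 - 2366))/(-15425 - 24093))/(-27618 - 21997) = (-47090 + (-13605 - 1983)/(-39518))/(-49615) = (-47090 - 15588*(-1/39518))*(-1/49615) = (-47090 + 7794/19759)*(-1/49615) = -930443516/19759*(-1/49615) = 930443516/980342785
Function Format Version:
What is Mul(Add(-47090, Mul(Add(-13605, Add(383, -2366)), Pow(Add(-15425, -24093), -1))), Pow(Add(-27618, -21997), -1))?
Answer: Rational(930443516, 980342785) ≈ 0.94910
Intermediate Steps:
Mul(Add(-47090, Mul(Add(-13605, Add(383, -2366)), Pow(Add(-15425, -24093), -1))), Pow(Add(-27618, -21997), -1)) = Mul(Add(-47090, Mul(Add(-13605, -1983), Pow(-39518, -1))), Pow(-49615, -1)) = Mul(Add(-47090, Mul(-15588, Rational(-1, 39518))), Rational(-1, 49615)) = Mul(Add(-47090, Rational(7794, 19759)), Rational(-1, 49615)) = Mul(Rational(-930443516, 19759), Rational(-1, 49615)) = Rational(930443516, 980342785)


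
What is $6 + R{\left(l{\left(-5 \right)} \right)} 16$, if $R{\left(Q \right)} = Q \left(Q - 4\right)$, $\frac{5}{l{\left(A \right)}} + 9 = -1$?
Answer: $42$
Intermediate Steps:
$l{\left(A \right)} = - \frac{1}{2}$ ($l{\left(A \right)} = \frac{5}{-9 - 1} = \frac{5}{-10} = 5 \left(- \frac{1}{10}\right) = - \frac{1}{2}$)
$R{\left(Q \right)} = Q \left(-4 + Q\right)$
$6 + R{\left(l{\left(-5 \right)} \right)} 16 = 6 + - \frac{-4 - \frac{1}{2}}{2} \cdot 16 = 6 + \left(- \frac{1}{2}\right) \left(- \frac{9}{2}\right) 16 = 6 + \frac{9}{4} \cdot 16 = 6 + 36 = 42$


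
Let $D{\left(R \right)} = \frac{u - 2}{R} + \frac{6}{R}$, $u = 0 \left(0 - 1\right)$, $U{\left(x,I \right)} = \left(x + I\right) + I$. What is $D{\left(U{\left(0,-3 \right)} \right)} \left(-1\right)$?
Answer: $\frac{2}{3} \approx 0.66667$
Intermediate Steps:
$U{\left(x,I \right)} = x + 2 I$ ($U{\left(x,I \right)} = \left(I + x\right) + I = x + 2 I$)
$u = 0$ ($u = 0 \left(-1\right) = 0$)
$D{\left(R \right)} = \frac{4}{R}$ ($D{\left(R \right)} = \frac{0 - 2}{R} + \frac{6}{R} = - \frac{2}{R} + \frac{6}{R} = \frac{4}{R}$)
$D{\left(U{\left(0,-3 \right)} \right)} \left(-1\right) = \frac{4}{0 + 2 \left(-3\right)} \left(-1\right) = \frac{4}{0 - 6} \left(-1\right) = \frac{4}{-6} \left(-1\right) = 4 \left(- \frac{1}{6}\right) \left(-1\right) = \left(- \frac{2}{3}\right) \left(-1\right) = \frac{2}{3}$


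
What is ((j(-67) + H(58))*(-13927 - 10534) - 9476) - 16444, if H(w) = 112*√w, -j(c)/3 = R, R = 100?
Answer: 7312380 - 2739632*√58 ≈ -1.3552e+7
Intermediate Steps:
j(c) = -300 (j(c) = -3*100 = -300)
((j(-67) + H(58))*(-13927 - 10534) - 9476) - 16444 = ((-300 + 112*√58)*(-13927 - 10534) - 9476) - 16444 = ((-300 + 112*√58)*(-24461) - 9476) - 16444 = ((7338300 - 2739632*√58) - 9476) - 16444 = (7328824 - 2739632*√58) - 16444 = 7312380 - 2739632*√58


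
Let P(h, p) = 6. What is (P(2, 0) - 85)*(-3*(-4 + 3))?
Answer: -237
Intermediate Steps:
(P(2, 0) - 85)*(-3*(-4 + 3)) = (6 - 85)*(-3*(-4 + 3)) = -(-237)*(-1) = -79*3 = -237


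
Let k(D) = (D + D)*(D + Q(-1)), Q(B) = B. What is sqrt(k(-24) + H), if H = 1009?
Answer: 47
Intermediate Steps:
k(D) = 2*D*(-1 + D) (k(D) = (D + D)*(D - 1) = (2*D)*(-1 + D) = 2*D*(-1 + D))
sqrt(k(-24) + H) = sqrt(2*(-24)*(-1 - 24) + 1009) = sqrt(2*(-24)*(-25) + 1009) = sqrt(1200 + 1009) = sqrt(2209) = 47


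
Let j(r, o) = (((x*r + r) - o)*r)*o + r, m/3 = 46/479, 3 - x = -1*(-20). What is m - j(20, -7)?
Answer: -20999222/479 ≈ -43840.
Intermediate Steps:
x = -17 (x = 3 - (-1)*(-20) = 3 - 1*20 = 3 - 20 = -17)
m = 138/479 (m = 3*(46/479) = 138/479 ≈ 0.28810)
j(r, o) = r + o*r*(-o - 16*r) (j(r, o) = (((-17*r + r) - o)*r)*o + r = ((-16*r - o)*r)*o + r = ((-o - 16*r)*r)*o + r = (r*(-o - 16*r))*o + r = o*r*(-o - 16*r) + r = r + o*r*(-o - 16*r))
m - j(20, -7) = 138/479 - 20*(1 - 1*(-7)² - 16*(-7)*20) = 138/479 - 20*(1 - 1*49 + 2240) = 138/479 - 20*(1 - 49 + 2240) = 138/479 - 20*2192 = 138/479 - 1*43840 = 138/479 - 43840 = -20999222/479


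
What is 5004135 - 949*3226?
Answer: 1942661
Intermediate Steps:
5004135 - 949*3226 = 5004135 - 1*3061474 = 5004135 - 3061474 = 1942661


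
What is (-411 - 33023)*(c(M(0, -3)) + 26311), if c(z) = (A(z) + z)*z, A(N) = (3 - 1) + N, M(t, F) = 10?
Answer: -887037454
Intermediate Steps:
A(N) = 2 + N
c(z) = z*(2 + 2*z) (c(z) = ((2 + z) + z)*z = (2 + 2*z)*z = z*(2 + 2*z))
(-411 - 33023)*(c(M(0, -3)) + 26311) = (-411 - 33023)*(2*10*(1 + 10) + 26311) = -33434*(2*10*11 + 26311) = -33434*(220 + 26311) = -33434*26531 = -887037454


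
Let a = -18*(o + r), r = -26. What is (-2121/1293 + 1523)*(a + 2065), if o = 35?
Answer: 1247808518/431 ≈ 2.8951e+6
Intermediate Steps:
a = -162 (a = -18*(35 - 26) = -18*9 = -162)
(-2121/1293 + 1523)*(a + 2065) = (-2121/1293 + 1523)*(-162 + 2065) = (-2121*1/1293 + 1523)*1903 = (-707/431 + 1523)*1903 = (655706/431)*1903 = 1247808518/431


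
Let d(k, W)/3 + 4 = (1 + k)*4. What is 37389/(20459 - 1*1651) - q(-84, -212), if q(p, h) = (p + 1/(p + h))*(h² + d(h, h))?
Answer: 2478604259393/695896 ≈ 3.5617e+6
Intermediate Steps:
d(k, W) = 12*k (d(k, W) = -12 + 3*((1 + k)*4) = -12 + 3*(4 + 4*k) = -12 + (12 + 12*k) = 12*k)
q(p, h) = (p + 1/(h + p))*(h² + 12*h) (q(p, h) = (p + 1/(p + h))*(h² + 12*h) = (p + 1/(h + p))*(h² + 12*h))
37389/(20459 - 1*1651) - q(-84, -212) = 37389/(20459 - 1*1651) - (-212)*(12 - 212 + 12*(-84)² - 212*(-84)² - 84*(-212)² + 12*(-212)*(-84))/(-212 - 84) = 37389/(20459 - 1651) - (-212)*(12 - 212 + 12*7056 - 212*7056 - 84*44944 + 213696)/(-296) = 37389/18808 - (-212)*(-1)*(12 - 212 + 84672 - 1495872 - 3775296 + 213696)/296 = 37389*(1/18808) - (-212)*(-1)*(-4973000)/296 = 37389/18808 - 1*(-131784500/37) = 37389/18808 + 131784500/37 = 2478604259393/695896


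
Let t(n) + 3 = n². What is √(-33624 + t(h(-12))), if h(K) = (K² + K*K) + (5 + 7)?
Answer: √56373 ≈ 237.43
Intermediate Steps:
h(K) = 12 + 2*K² (h(K) = (K² + K²) + 12 = 2*K² + 12 = 12 + 2*K²)
t(n) = -3 + n²
√(-33624 + t(h(-12))) = √(-33624 + (-3 + (12 + 2*(-12)²)²)) = √(-33624 + (-3 + (12 + 2*144)²)) = √(-33624 + (-3 + (12 + 288)²)) = √(-33624 + (-3 + 300²)) = √(-33624 + (-3 + 90000)) = √(-33624 + 89997) = √56373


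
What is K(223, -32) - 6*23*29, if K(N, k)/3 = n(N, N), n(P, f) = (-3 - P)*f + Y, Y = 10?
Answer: -155166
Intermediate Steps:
n(P, f) = 10 + f*(-3 - P) (n(P, f) = (-3 - P)*f + 10 = f*(-3 - P) + 10 = 10 + f*(-3 - P))
K(N, k) = 30 - 9*N - 3*N**2 (K(N, k) = 3*(10 - 3*N - N*N) = 3*(10 - 3*N - N**2) = 3*(10 - N**2 - 3*N) = 30 - 9*N - 3*N**2)
K(223, -32) - 6*23*29 = (30 - 9*223 - 3*223**2) - 6*23*29 = (30 - 2007 - 3*49729) - 138*29 = (30 - 2007 - 149187) - 4002 = -151164 - 4002 = -155166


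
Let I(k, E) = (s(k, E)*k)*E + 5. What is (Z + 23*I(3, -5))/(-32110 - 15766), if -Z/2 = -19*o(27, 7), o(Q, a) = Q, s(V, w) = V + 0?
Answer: -53/23938 ≈ -0.0022141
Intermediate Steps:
s(V, w) = V
I(k, E) = 5 + E*k² (I(k, E) = (k*k)*E + 5 = k²*E + 5 = E*k² + 5 = 5 + E*k²)
Z = 1026 (Z = -(-38)*27 = -2*(-513) = 1026)
(Z + 23*I(3, -5))/(-32110 - 15766) = (1026 + 23*(5 - 5*3²))/(-32110 - 15766) = (1026 + 23*(5 - 5*9))/(-47876) = (1026 + 23*(5 - 45))*(-1/47876) = (1026 + 23*(-40))*(-1/47876) = (1026 - 920)*(-1/47876) = 106*(-1/47876) = -53/23938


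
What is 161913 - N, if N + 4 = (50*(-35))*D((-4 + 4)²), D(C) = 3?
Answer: 167167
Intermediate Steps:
N = -5254 (N = -4 + (50*(-35))*3 = -4 - 1750*3 = -4 - 5250 = -5254)
161913 - N = 161913 - 1*(-5254) = 161913 + 5254 = 167167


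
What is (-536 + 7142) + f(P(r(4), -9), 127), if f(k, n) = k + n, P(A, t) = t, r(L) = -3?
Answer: 6724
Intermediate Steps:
(-536 + 7142) + f(P(r(4), -9), 127) = (-536 + 7142) + (-9 + 127) = 6606 + 118 = 6724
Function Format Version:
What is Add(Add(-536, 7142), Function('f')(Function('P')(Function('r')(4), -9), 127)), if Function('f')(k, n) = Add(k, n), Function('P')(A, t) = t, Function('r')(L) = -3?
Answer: 6724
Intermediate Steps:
Add(Add(-536, 7142), Function('f')(Function('P')(Function('r')(4), -9), 127)) = Add(Add(-536, 7142), Add(-9, 127)) = Add(6606, 118) = 6724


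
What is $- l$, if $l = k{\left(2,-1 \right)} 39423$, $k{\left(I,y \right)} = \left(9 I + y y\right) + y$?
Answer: $-709614$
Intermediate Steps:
$k{\left(I,y \right)} = y + y^{2} + 9 I$ ($k{\left(I,y \right)} = \left(9 I + y^{2}\right) + y = \left(y^{2} + 9 I\right) + y = y + y^{2} + 9 I$)
$l = 709614$ ($l = \left(-1 + \left(-1\right)^{2} + 9 \cdot 2\right) 39423 = \left(-1 + 1 + 18\right) 39423 = 18 \cdot 39423 = 709614$)
$- l = \left(-1\right) 709614 = -709614$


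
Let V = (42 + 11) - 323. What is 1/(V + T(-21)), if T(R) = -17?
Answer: -1/287 ≈ -0.0034843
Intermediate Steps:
V = -270 (V = 53 - 323 = -270)
1/(V + T(-21)) = 1/(-270 - 17) = 1/(-287) = -1/287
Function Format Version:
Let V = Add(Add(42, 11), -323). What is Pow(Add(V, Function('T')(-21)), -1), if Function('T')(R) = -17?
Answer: Rational(-1, 287) ≈ -0.0034843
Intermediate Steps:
V = -270 (V = Add(53, -323) = -270)
Pow(Add(V, Function('T')(-21)), -1) = Pow(Add(-270, -17), -1) = Pow(-287, -1) = Rational(-1, 287)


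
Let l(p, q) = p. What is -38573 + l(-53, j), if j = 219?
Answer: -38626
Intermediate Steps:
-38573 + l(-53, j) = -38573 - 53 = -38626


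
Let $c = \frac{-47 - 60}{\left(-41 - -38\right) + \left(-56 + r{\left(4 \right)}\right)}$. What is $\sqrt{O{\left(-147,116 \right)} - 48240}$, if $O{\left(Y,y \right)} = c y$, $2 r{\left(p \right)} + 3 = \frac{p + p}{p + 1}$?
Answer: $\frac{2 i \sqrt{4279767630}}{597} \approx 219.16 i$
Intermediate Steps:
$r{\left(p \right)} = - \frac{3}{2} + \frac{p}{1 + p}$ ($r{\left(p \right)} = - \frac{3}{2} + \frac{\left(p + p\right) \frac{1}{p + 1}}{2} = - \frac{3}{2} + \frac{2 p \frac{1}{1 + p}}{2} = - \frac{3}{2} + \frac{p}{1 + p}$)
$c = \frac{1070}{597}$ ($c = \frac{-47 - 60}{\left(-41 - -38\right) - \left(56 - \frac{-3 - 4}{2 \left(1 + 4\right)}\right)} = - \frac{107}{\left(-41 + 38\right) - \left(56 - \frac{-3 - 4}{2 \cdot 5}\right)} = - \frac{107}{-3 - \left(56 - - \frac{7}{10}\right)} = - \frac{107}{-3 - \frac{567}{10}} = - \frac{107}{- \frac{597}{10}} = \left(-107\right) \left(- \frac{10}{597}\right) = \frac{1070}{597} \approx 1.7923$)
$O{\left(Y,y \right)} = \frac{1070 y}{597}$
$\sqrt{O{\left(-147,116 \right)} - 48240} = \sqrt{\frac{1070}{597} \cdot 116 - 48240} = \sqrt{\frac{124120}{597} - 48240} = \sqrt{- \frac{28675160}{597}} = \frac{2 i \sqrt{4279767630}}{597}$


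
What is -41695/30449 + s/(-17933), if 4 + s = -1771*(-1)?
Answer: -801519818/546041917 ≈ -1.4679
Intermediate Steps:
s = 1767 (s = -4 - 1771*(-1) = -4 + 1771 = 1767)
-41695/30449 + s/(-17933) = -41695/30449 + 1767/(-17933) = -41695*1/30449 + 1767*(-1/17933) = -41695/30449 - 1767/17933 = -801519818/546041917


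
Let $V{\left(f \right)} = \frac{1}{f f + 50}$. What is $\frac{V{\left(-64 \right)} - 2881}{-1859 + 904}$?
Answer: $\frac{2388925}{791886} \approx 3.0168$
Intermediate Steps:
$V{\left(f \right)} = \frac{1}{50 + f^{2}}$ ($V{\left(f \right)} = \frac{1}{f^{2} + 50} = \frac{1}{50 + f^{2}}$)
$\frac{V{\left(-64 \right)} - 2881}{-1859 + 904} = \frac{\frac{1}{50 + \left(-64\right)^{2}} - 2881}{-1859 + 904} = \frac{\frac{1}{50 + 4096} - 2881}{-955} = \left(\frac{1}{4146} - 2881\right) \left(- \frac{1}{955}\right) = \left(- \frac{11944625}{4146}\right) \left(- \frac{1}{955}\right) = \frac{2388925}{791886}$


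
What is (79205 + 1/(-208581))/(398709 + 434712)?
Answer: 16520658104/173835785601 ≈ 0.095036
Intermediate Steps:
(79205 + 1/(-208581))/(398709 + 434712) = (79205 - 1/208581)/833421 = (16520658104/208581)*(1/833421) = 16520658104/173835785601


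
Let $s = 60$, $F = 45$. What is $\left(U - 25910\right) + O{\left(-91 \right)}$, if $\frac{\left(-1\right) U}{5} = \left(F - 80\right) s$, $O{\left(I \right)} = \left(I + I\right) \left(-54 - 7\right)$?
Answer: $-4308$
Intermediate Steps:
$O{\left(I \right)} = - 122 I$ ($O{\left(I \right)} = 2 I \left(-61\right) = - 122 I$)
$U = 10500$ ($U = - 5 \left(45 - 80\right) 60 = - 5 \left(\left(-35\right) 60\right) = \left(-5\right) \left(-2100\right) = 10500$)
$\left(U - 25910\right) + O{\left(-91 \right)} = \left(10500 - 25910\right) - -11102 = -15410 + 11102 = -4308$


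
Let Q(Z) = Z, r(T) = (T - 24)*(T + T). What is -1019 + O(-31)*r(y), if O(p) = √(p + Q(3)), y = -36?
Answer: -1019 + 8640*I*√7 ≈ -1019.0 + 22859.0*I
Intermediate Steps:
r(T) = 2*T*(-24 + T) (r(T) = (-24 + T)*(2*T) = 2*T*(-24 + T))
O(p) = √(3 + p) (O(p) = √(p + 3) = √(3 + p))
-1019 + O(-31)*r(y) = -1019 + √(3 - 31)*(2*(-36)*(-24 - 36)) = -1019 + √(-28)*(2*(-36)*(-60)) = -1019 + (2*I*√7)*4320 = -1019 + 8640*I*√7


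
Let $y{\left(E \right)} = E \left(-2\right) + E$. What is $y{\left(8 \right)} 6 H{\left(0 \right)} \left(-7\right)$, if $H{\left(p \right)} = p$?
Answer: $0$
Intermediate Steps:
$y{\left(E \right)} = - E$ ($y{\left(E \right)} = - 2 E + E = - E$)
$y{\left(8 \right)} 6 H{\left(0 \right)} \left(-7\right) = \left(-1\right) 8 \cdot 6 \cdot 0 \left(-7\right) = - 8 \cdot 0 \left(-7\right) = \left(-8\right) 0 = 0$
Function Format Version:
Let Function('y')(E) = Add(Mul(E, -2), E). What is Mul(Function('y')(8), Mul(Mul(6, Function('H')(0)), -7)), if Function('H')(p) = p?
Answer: 0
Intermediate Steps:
Function('y')(E) = Mul(-1, E) (Function('y')(E) = Add(Mul(-2, E), E) = Mul(-1, E))
Mul(Function('y')(8), Mul(Mul(6, Function('H')(0)), -7)) = Mul(Mul(-1, 8), Mul(Mul(6, 0), -7)) = Mul(-8, Mul(0, -7)) = Mul(-8, 0) = 0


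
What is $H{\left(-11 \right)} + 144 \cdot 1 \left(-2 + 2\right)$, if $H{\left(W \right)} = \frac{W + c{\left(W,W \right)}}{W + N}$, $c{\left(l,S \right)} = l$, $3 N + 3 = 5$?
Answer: $\frac{66}{31} \approx 2.129$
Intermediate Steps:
$N = \frac{2}{3}$ ($N = -1 + \frac{1}{3} \cdot 5 = -1 + \frac{5}{3} = \frac{2}{3} \approx 0.66667$)
$H{\left(W \right)} = \frac{2 W}{\frac{2}{3} + W}$ ($H{\left(W \right)} = \frac{W + W}{W + \frac{2}{3}} = \frac{2 W}{\frac{2}{3} + W}$)
$H{\left(-11 \right)} + 144 \cdot 1 \left(-2 + 2\right) = 6 \left(-11\right) \frac{1}{2 + 3 \left(-11\right)} + 144 \cdot 1 \left(-2 + 2\right) = 6 \left(-11\right) \frac{1}{2 - 33} + 144 \cdot 1 \cdot 0 = 6 \left(-11\right) \frac{1}{-31} + 144 \cdot 0 = 6 \left(-11\right) \left(- \frac{1}{31}\right) + 0 = \frac{66}{31} + 0 = \frac{66}{31}$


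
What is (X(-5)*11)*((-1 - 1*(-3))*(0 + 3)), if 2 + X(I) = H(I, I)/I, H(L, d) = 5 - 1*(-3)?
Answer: -1188/5 ≈ -237.60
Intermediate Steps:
H(L, d) = 8 (H(L, d) = 5 + 3 = 8)
X(I) = -2 + 8/I
(X(-5)*11)*((-1 - 1*(-3))*(0 + 3)) = ((-2 + 8/(-5))*11)*((-1 - 1*(-3))*(0 + 3)) = ((-2 + 8*(-⅕))*11)*((-1 + 3)*3) = ((-2 - 8/5)*11)*(2*3) = -18/5*11*6 = -198/5*6 = -1188/5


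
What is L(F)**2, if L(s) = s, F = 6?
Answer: 36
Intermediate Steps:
L(F)**2 = 6**2 = 36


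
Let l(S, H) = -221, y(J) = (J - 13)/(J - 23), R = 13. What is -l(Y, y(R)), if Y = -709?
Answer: 221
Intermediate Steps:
y(J) = (-13 + J)/(-23 + J)
-l(Y, y(R)) = -1*(-221) = 221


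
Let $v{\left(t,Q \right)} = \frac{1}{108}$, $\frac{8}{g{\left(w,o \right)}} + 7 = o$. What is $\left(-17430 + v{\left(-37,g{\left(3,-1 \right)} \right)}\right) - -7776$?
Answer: $- \frac{1042631}{108} \approx -9654.0$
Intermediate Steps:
$g{\left(w,o \right)} = \frac{8}{-7 + o}$
$v{\left(t,Q \right)} = \frac{1}{108}$
$\left(-17430 + v{\left(-37,g{\left(3,-1 \right)} \right)}\right) - -7776 = \left(-17430 + \frac{1}{108}\right) - -7776 = - \frac{1882439}{108} + 7776 = - \frac{1042631}{108}$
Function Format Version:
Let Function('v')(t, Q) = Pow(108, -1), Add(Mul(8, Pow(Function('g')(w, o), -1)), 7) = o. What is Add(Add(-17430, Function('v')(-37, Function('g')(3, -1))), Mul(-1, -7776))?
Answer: Rational(-1042631, 108) ≈ -9654.0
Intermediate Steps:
Function('g')(w, o) = Mul(8, Pow(Add(-7, o), -1))
Function('v')(t, Q) = Rational(1, 108)
Add(Add(-17430, Function('v')(-37, Function('g')(3, -1))), Mul(-1, -7776)) = Add(Add(-17430, Rational(1, 108)), Mul(-1, -7776)) = Add(Rational(-1882439, 108), 7776) = Rational(-1042631, 108)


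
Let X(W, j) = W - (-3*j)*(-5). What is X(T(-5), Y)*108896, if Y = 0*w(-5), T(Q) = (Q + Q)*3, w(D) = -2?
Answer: -3266880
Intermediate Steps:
T(Q) = 6*Q (T(Q) = (2*Q)*3 = 6*Q)
Y = 0 (Y = 0*(-2) = 0)
X(W, j) = W - 15*j
X(T(-5), Y)*108896 = (6*(-5) - 15*0)*108896 = (-30 + 0)*108896 = -30*108896 = -3266880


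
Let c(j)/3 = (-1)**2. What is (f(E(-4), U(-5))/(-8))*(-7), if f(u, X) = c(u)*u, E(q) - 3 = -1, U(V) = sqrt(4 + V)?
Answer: 21/4 ≈ 5.2500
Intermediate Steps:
c(j) = 3 (c(j) = 3*(-1)**2 = 3*1 = 3)
E(q) = 2 (E(q) = 3 - 1 = 2)
f(u, X) = 3*u
(f(E(-4), U(-5))/(-8))*(-7) = ((3*2)/(-8))*(-7) = (6*(-1/8))*(-7) = -3/4*(-7) = 21/4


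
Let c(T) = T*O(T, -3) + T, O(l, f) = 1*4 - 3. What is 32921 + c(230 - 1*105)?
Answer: 33171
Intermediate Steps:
O(l, f) = 1 (O(l, f) = 4 - 3 = 1)
c(T) = 2*T (c(T) = T*1 + T = T + T = 2*T)
32921 + c(230 - 1*105) = 32921 + 2*(230 - 1*105) = 32921 + 2*(230 - 105) = 32921 + 2*125 = 32921 + 250 = 33171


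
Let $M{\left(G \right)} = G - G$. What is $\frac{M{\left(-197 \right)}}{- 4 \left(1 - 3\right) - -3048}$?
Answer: $0$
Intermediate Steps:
$M{\left(G \right)} = 0$
$\frac{M{\left(-197 \right)}}{- 4 \left(1 - 3\right) - -3048} = \frac{0}{- 4 \left(1 - 3\right) - -3048} = \frac{0}{\left(-4\right) \left(-2\right) + 3048} = \frac{0}{8 + 3048} = \frac{0}{3056} = 0 \cdot \frac{1}{3056} = 0$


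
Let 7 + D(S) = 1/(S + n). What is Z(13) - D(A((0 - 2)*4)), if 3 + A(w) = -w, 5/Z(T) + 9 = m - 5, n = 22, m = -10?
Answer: 1459/216 ≈ 6.7546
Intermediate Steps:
Z(T) = -5/24 (Z(T) = 5/(-9 + (-10 - 5)) = 5/(-9 - 15) = 5/(-24) = 5*(-1/24) = -5/24)
A(w) = -3 - w
D(S) = -7 + 1/(22 + S) (D(S) = -7 + 1/(S + 22) = -7 + 1/(22 + S))
Z(13) - D(A((0 - 2)*4)) = -5/24 - (-153 - 7*(-3 - (0 - 2)*4))/(22 + (-3 - (0 - 2)*4)) = -5/24 - (-153 - 7*(-3 - (-2)*4))/(22 + (-3 - (-2)*4)) = -5/24 - (-153 - 7*(-3 - 1*(-8)))/(22 + (-3 - 1*(-8))) = -5/24 - (-153 - 7*(-3 + 8))/(22 + (-3 + 8)) = -5/24 - (-153 - 7*5)/(22 + 5) = -5/24 - (-153 - 35)/27 = -5/24 - (-188)/27 = -5/24 - 1*(-188/27) = -5/24 + 188/27 = 1459/216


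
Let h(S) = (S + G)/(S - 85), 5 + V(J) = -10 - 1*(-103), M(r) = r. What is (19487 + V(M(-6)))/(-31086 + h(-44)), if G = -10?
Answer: -18705/29704 ≈ -0.62971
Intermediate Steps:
V(J) = 88 (V(J) = -5 + (-10 - 1*(-103)) = -5 + (-10 + 103) = -5 + 93 = 88)
h(S) = (-10 + S)/(-85 + S) (h(S) = (S - 10)/(S - 85) = (-10 + S)/(-85 + S))
(19487 + V(M(-6)))/(-31086 + h(-44)) = (19487 + 88)/(-31086 + (-10 - 44)/(-85 - 44)) = 19575/(-31086 - 54/(-129)) = 19575/(-31086 - 1/129*(-54)) = 19575/(-31086 + 18/43) = 19575/(-1336680/43) = 19575*(-43/1336680) = -18705/29704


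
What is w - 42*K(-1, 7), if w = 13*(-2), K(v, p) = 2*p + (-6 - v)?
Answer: -404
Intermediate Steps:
K(v, p) = -6 - v + 2*p
w = -26
w - 42*K(-1, 7) = -26 - 42*(-6 - 1*(-1) + 2*7) = -26 - 42*(-6 + 1 + 14) = -26 - 42*9 = -26 - 378 = -404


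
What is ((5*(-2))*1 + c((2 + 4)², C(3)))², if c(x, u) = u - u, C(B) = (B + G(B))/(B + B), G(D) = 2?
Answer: 100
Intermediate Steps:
C(B) = (2 + B)/(2*B) (C(B) = (B + 2)/(B + B) = (2 + B)/((2*B)) = (2 + B)*(1/(2*B)) = (2 + B)/(2*B))
c(x, u) = 0
((5*(-2))*1 + c((2 + 4)², C(3)))² = ((5*(-2))*1 + 0)² = (-10*1 + 0)² = (-10 + 0)² = (-10)² = 100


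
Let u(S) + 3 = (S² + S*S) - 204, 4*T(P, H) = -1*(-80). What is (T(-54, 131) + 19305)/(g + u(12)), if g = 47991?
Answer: 19325/48072 ≈ 0.40200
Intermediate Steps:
T(P, H) = 20 (T(P, H) = (-1*(-80))/4 = (¼)*80 = 20)
u(S) = -207 + 2*S² (u(S) = -3 + ((S² + S*S) - 204) = -3 + ((S² + S²) - 204) = -3 + (2*S² - 204) = -3 + (-204 + 2*S²) = -207 + 2*S²)
(T(-54, 131) + 19305)/(g + u(12)) = (20 + 19305)/(47991 + (-207 + 2*12²)) = 19325/(47991 + (-207 + 2*144)) = 19325/(47991 + (-207 + 288)) = 19325/(47991 + 81) = 19325/48072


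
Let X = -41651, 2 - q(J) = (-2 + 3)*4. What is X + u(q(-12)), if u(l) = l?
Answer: -41653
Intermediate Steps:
q(J) = -2 (q(J) = 2 - (-2 + 3)*4 = 2 - 4 = -2)
X + u(q(-12)) = -41651 - 2 = -41653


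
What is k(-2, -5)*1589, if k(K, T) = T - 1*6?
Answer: -17479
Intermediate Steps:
k(K, T) = -6 + T (k(K, T) = T - 6 = -6 + T)
k(-2, -5)*1589 = (-6 - 5)*1589 = -11*1589 = -17479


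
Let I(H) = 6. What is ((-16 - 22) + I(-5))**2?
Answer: 1024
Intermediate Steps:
((-16 - 22) + I(-5))**2 = ((-16 - 22) + 6)**2 = (-38 + 6)**2 = (-32)**2 = 1024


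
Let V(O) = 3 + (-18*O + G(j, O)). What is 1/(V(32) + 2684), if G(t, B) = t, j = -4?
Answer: 1/2107 ≈ 0.00047461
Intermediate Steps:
V(O) = -1 - 18*O (V(O) = 3 + (-18*O - 4) = 3 + (-4 - 18*O) = -1 - 18*O)
1/(V(32) + 2684) = 1/((-1 - 18*32) + 2684) = 1/((-1 - 576) + 2684) = 1/(-577 + 2684) = 1/2107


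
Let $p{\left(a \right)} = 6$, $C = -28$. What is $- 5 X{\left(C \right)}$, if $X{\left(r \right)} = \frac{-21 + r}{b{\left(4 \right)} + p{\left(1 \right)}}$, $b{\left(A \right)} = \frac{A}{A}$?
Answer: $35$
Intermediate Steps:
$b{\left(A \right)} = 1$
$X{\left(r \right)} = -3 + \frac{r}{7}$ ($X{\left(r \right)} = \frac{-21 + r}{1 + 6} = \frac{-21 + r}{7} = \left(-21 + r\right) \frac{1}{7} = -3 + \frac{r}{7}$)
$- 5 X{\left(C \right)} = - 5 \left(-3 + \frac{1}{7} \left(-28\right)\right) = - 5 \left(-3 - 4\right) = \left(-5\right) \left(-7\right) = 35$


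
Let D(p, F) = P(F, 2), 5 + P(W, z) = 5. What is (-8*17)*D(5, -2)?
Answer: 0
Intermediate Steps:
P(W, z) = 0 (P(W, z) = -5 + 5 = 0)
D(p, F) = 0
(-8*17)*D(5, -2) = -8*17*0 = -136*0 = 0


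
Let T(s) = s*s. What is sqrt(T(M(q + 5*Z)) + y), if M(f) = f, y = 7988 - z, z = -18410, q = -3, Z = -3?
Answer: sqrt(26722) ≈ 163.47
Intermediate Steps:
y = 26398 (y = 7988 - 1*(-18410) = 7988 + 18410 = 26398)
T(s) = s**2
sqrt(T(M(q + 5*Z)) + y) = sqrt((-3 + 5*(-3))**2 + 26398) = sqrt((-3 - 15)**2 + 26398) = sqrt((-18)**2 + 26398) = sqrt(324 + 26398) = sqrt(26722)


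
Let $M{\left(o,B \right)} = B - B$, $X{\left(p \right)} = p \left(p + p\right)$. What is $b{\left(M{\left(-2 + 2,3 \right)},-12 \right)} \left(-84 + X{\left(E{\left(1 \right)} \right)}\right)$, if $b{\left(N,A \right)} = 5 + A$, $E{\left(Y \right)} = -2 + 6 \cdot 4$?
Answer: $-6188$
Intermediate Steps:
$E{\left(Y \right)} = 22$ ($E{\left(Y \right)} = -2 + 24 = 22$)
$X{\left(p \right)} = 2 p^{2}$ ($X{\left(p \right)} = p 2 p = 2 p^{2}$)
$M{\left(o,B \right)} = 0$
$b{\left(M{\left(-2 + 2,3 \right)},-12 \right)} \left(-84 + X{\left(E{\left(1 \right)} \right)}\right) = \left(5 - 12\right) \left(-84 + 2 \cdot 22^{2}\right) = - 7 \left(-84 + 2 \cdot 484\right) = - 7 \left(-84 + 968\right) = \left(-7\right) 884 = -6188$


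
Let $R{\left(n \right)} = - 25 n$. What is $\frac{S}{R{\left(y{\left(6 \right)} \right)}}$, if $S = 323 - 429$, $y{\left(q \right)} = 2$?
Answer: $\frac{53}{25} \approx 2.12$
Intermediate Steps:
$S = -106$ ($S = 323 - 429 = -106$)
$\frac{S}{R{\left(y{\left(6 \right)} \right)}} = - \frac{106}{\left(-25\right) 2} = - \frac{106}{-50} = \left(-106\right) \left(- \frac{1}{50}\right) = \frac{53}{25}$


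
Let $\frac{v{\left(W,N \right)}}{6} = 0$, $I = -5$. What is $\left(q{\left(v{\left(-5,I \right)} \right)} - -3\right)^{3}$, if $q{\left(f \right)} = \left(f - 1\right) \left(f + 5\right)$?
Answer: $-8$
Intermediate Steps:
$v{\left(W,N \right)} = 0$ ($v{\left(W,N \right)} = 6 \cdot 0 = 0$)
$q{\left(f \right)} = \left(-1 + f\right) \left(5 + f\right)$
$\left(q{\left(v{\left(-5,I \right)} \right)} - -3\right)^{3} = \left(\left(-5 + 0^{2} + 4 \cdot 0\right) - -3\right)^{3} = \left(\left(-5 + 0 + 0\right) + 3\right)^{3} = \left(-5 + 3\right)^{3} = \left(-2\right)^{3} = -8$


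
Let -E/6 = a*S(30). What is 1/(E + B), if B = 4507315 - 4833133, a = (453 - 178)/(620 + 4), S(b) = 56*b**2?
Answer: -13/5968134 ≈ -2.1782e-6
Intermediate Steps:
a = 275/624 ≈ 0.44071
E = -1732500/13 (E = -275*56*30**2/104 = -275*56*900/104 = -275*50400/104 = -6*288750/13 = -1732500/13 ≈ -1.3327e+5)
B = -325818
1/(E + B) = 1/(-1732500/13 - 325818) = 1/(-5968134/13) = -13/5968134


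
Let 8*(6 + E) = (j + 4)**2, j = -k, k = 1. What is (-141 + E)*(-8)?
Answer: 1167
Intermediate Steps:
j = -1 (j = -1*1 = -1)
E = -39/8 (E = -6 + (-1 + 4)**2/8 = -6 + (1/8)*3**2 = -6 + (1/8)*9 = -6 + 9/8 = -39/8 ≈ -4.8750)
(-141 + E)*(-8) = (-141 - 39/8)*(-8) = -1167/8*(-8) = 1167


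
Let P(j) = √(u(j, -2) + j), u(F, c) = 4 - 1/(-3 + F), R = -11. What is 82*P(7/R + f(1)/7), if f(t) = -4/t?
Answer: 41*√5820353/693 ≈ 142.73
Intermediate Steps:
P(j) = √(j + (-13 + 4*j)/(-3 + j)) (P(j) = √((-13 + 4*j)/(-3 + j) + j) = √(j + (-13 + 4*j)/(-3 + j)))
82*P(7/R + f(1)/7) = 82*√((-13 + (7/(-11) - 4/1/7) + (7/(-11) - 4/1/7)²)/(-3 + (7/(-11) - 4/1/7))) = 82*√((-13 + (7*(-1/11) - 4*1*(⅐)) + (7*(-1/11) - 4*1*(⅐))²)/(-3 + (7*(-1/11) - 4*1*(⅐)))) = 82*√((-13 + (-7/11 - 4*⅐) + (-7/11 - 4*⅐)²)/(-3 + (-7/11 - 4*⅐))) = 82*√((-13 + (-7/11 - 4/7) + (-7/11 - 4/7)²)/(-3 + (-7/11 - 4/7))) = 82*√((-13 - 93/77 + (-93/77)²)/(-3 - 93/77)) = 82*√((-13 - 93/77 + 8649/5929)/(-324/77)) = 82*√(-77/324*(-75589/5929)) = 82*√(75589/24948) = 82*(√5820353/1386) = 41*√5820353/693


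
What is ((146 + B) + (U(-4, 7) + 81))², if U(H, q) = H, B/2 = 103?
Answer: 184041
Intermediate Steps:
B = 206 (B = 2*103 = 206)
((146 + B) + (U(-4, 7) + 81))² = ((146 + 206) + (-4 + 81))² = (352 + 77)² = 429² = 184041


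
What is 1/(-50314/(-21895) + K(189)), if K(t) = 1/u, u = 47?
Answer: 1029065/2386653 ≈ 0.43117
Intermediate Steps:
K(t) = 1/47
1/(-50314/(-21895) + K(189)) = 1/(-50314/(-21895) + 1/47) = 1/(-50314*(-1/21895) + 1/47) = 1/(50314/21895 + 1/47) = 1/(2386653/1029065) = 1029065/2386653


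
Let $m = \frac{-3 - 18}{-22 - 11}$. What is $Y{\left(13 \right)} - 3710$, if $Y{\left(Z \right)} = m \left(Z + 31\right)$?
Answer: $-3682$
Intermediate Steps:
$m = \frac{7}{11}$ ($m = - \frac{21}{-33} = \left(-21\right) \left(- \frac{1}{33}\right) = \frac{7}{11} \approx 0.63636$)
$Y{\left(Z \right)} = \frac{217}{11} + \frac{7 Z}{11}$ ($Y{\left(Z \right)} = \frac{7 \left(Z + 31\right)}{11} = \frac{7 \left(31 + Z\right)}{11} = \frac{217}{11} + \frac{7 Z}{11}$)
$Y{\left(13 \right)} - 3710 = \left(\frac{217}{11} + \frac{7}{11} \cdot 13\right) - 3710 = \left(\frac{217}{11} + \frac{91}{11}\right) - 3710 = 28 - 3710 = -3682$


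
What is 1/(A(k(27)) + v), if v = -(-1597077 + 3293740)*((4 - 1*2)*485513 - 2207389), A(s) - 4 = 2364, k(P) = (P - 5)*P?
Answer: 1/2097691359037 ≈ 4.7671e-13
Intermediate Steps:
k(P) = P*(-5 + P) (k(P) = (-5 + P)*P = P*(-5 + P))
A(s) = 2368 (A(s) = 4 + 2364 = 2368)
v = 2097691356669 (v = -1696663*((4 - 2)*485513 - 2207389) = -1696663*(2*485513 - 2207389) = -1696663*(971026 - 2207389) = -1696663*(-1236363) = -1*(-2097691356669) = 2097691356669)
1/(A(k(27)) + v) = 1/(2368 + 2097691356669) = 1/2097691359037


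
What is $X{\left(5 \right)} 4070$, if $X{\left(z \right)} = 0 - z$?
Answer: $-20350$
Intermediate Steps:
$X{\left(z \right)} = - z$
$X{\left(5 \right)} 4070 = \left(-1\right) 5 \cdot 4070 = \left(-5\right) 4070 = -20350$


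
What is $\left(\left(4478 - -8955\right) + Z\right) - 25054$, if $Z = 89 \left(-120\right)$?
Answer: $-22301$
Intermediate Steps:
$Z = -10680$
$\left(\left(4478 - -8955\right) + Z\right) - 25054 = \left(\left(4478 - -8955\right) - 10680\right) - 25054 = \left(\left(4478 + 8955\right) - 10680\right) - 25054 = \left(13433 - 10680\right) - 25054 = 2753 - 25054 = -22301$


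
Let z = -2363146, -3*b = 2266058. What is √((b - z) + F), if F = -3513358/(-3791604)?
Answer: √5778517435748131398/1895802 ≈ 1268.0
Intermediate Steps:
b = -2266058/3 (b = -⅓*2266058 = -2266058/3 ≈ -7.5535e+5)
F = 1756679/1895802 (F = -3513358*(-1/3791604) = 1756679/1895802 ≈ 0.92661)
√((b - z) + F) = √((-2266058/3 - 1*(-2363146)) + 1756679/1895802) = √((-2266058/3 + 2363146) + 1756679/1895802) = √(4823380/3 + 1756679/1895802) = √(3048059573599/1895802) = √5778517435748131398/1895802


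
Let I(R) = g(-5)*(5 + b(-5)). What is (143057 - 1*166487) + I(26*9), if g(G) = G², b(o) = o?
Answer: -23430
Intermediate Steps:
I(R) = 0 (I(R) = (-5)²*(5 - 5) = 25*0 = 0)
(143057 - 1*166487) + I(26*9) = (143057 - 1*166487) + 0 = (143057 - 166487) + 0 = -23430 + 0 = -23430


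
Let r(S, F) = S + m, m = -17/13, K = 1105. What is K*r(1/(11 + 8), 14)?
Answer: -26350/19 ≈ -1386.8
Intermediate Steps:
m = -17/13 (m = -17*1/13 = -17/13 ≈ -1.3077)
r(S, F) = -17/13 + S (r(S, F) = S - 17/13 = -17/13 + S)
K*r(1/(11 + 8), 14) = 1105*(-17/13 + 1/(11 + 8)) = 1105*(-17/13 + 1/19) = 1105*(-310/247) = -26350/19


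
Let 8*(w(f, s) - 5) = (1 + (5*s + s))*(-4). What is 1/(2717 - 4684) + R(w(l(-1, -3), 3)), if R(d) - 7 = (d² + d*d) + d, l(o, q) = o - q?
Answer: 84580/1967 ≈ 43.000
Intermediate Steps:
w(f, s) = 9/2 - 3*s (w(f, s) = 5 + ((1 + (5*s + s))*(-4))/8 = 5 + ((1 + 6*s)*(-4))/8 = 5 + (-4 - 24*s)/8 = 5 + (-½ - 3*s) = 9/2 - 3*s)
R(d) = 7 + d + 2*d² (R(d) = 7 + ((d² + d*d) + d) = 7 + ((d² + d²) + d) = 7 + (2*d² + d) = 7 + (d + 2*d²) = 7 + d + 2*d²)
1/(2717 - 4684) + R(w(l(-1, -3), 3)) = 1/(2717 - 4684) + (7 + (9/2 - 3*3) + 2*(9/2 - 3*3)²) = 1/(-1967) + (7 + (9/2 - 9) + 2*(9/2 - 9)²) = -1/1967 + (7 - 9/2 + 2*(-9/2)²) = -1/1967 + (7 - 9/2 + 2*(81/4)) = -1/1967 + (7 - 9/2 + 81/2) = -1/1967 + 43 = 84580/1967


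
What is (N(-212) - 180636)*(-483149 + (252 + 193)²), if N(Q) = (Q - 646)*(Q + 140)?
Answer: 33889838640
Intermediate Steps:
N(Q) = (-646 + Q)*(140 + Q)
(N(-212) - 180636)*(-483149 + (252 + 193)²) = ((-90440 + (-212)² - 506*(-212)) - 180636)*(-483149 + (252 + 193)²) = ((-90440 + 44944 + 107272) - 180636)*(-483149 + 445²) = (61776 - 180636)*(-483149 + 198025) = -118860*(-285124) = 33889838640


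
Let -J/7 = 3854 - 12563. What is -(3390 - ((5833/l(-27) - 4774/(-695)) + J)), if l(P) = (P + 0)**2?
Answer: 29177182496/506655 ≈ 57588.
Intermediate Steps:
l(P) = P**2
J = 60963 (J = -7*(3854 - 12563) = -7*(-8709) = 60963)
-(3390 - ((5833/l(-27) - 4774/(-695)) + J)) = -(3390 - ((5833/((-27)**2) - 4774/(-695)) + 60963)) = -(3390 - ((5833/729 - 4774*(-1/695)) + 60963)) = -(3390 - ((5833*(1/729) + 4774/695) + 60963)) = -(3390 - ((5833/729 + 4774/695) + 60963)) = -(3390 - (7534181/506655 + 60963)) = -(3390 - 1*30894742946/506655) = -(3390 - 30894742946/506655) = -1*(-29177182496/506655) = 29177182496/506655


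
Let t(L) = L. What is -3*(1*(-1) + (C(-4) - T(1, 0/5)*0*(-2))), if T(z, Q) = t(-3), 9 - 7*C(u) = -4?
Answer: -18/7 ≈ -2.5714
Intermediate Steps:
C(u) = 13/7 (C(u) = 9/7 - ⅐*(-4) = 9/7 + 4/7 = 13/7)
T(z, Q) = -3
-3*(1*(-1) + (C(-4) - T(1, 0/5)*0*(-2))) = -3*(1*(-1) + (13/7 - (-3*0)*(-2))) = -3*(-1 + (13/7 - 0*(-2))) = -3*(-1 + (13/7 - 1*0)) = -3*(-1 + (13/7 + 0)) = -3*(-1 + 13/7) = -3*6/7 = -18/7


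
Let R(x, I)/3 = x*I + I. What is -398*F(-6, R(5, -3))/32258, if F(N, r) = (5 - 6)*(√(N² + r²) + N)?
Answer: -1194/16129 + 1194*√82/16129 ≈ 0.59632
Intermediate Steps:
R(x, I) = 3*I + 3*I*x (R(x, I) = 3*(x*I + I) = 3*(I*x + I) = 3*(I + I*x) = 3*I + 3*I*x)
F(N, r) = -N - √(N² + r²) (F(N, r) = -(N + √(N² + r²)) = -N - √(N² + r²))
-398*F(-6, R(5, -3))/32258 = -398*(-1*(-6) - √((-6)² + (3*(-3)*(1 + 5))²))/32258 = -398*(6 - √(36 + (3*(-3)*6)²))*(1/32258) = -398*(6 - √(36 + (-54)²))*(1/32258) = -398*(6 - √(36 + 2916))*(1/32258) = -398*(6 - √2952)*(1/32258) = -398*(6 - 6*√82)*(1/32258) = (-2388 + 2388*√82)*(1/32258) = -1194/16129 + 1194*√82/16129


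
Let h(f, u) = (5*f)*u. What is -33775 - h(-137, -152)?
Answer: -137895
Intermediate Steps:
h(f, u) = 5*f*u
-33775 - h(-137, -152) = -33775 - 5*(-137)*(-152) = -33775 - 1*104120 = -33775 - 104120 = -137895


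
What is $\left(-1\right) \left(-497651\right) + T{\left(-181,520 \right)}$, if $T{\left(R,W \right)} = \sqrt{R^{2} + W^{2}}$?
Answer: $497651 + 17 \sqrt{1049} \approx 4.982 \cdot 10^{5}$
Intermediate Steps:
$\left(-1\right) \left(-497651\right) + T{\left(-181,520 \right)} = \left(-1\right) \left(-497651\right) + \sqrt{\left(-181\right)^{2} + 520^{2}} = 497651 + \sqrt{32761 + 270400} = 497651 + \sqrt{303161} = 497651 + 17 \sqrt{1049}$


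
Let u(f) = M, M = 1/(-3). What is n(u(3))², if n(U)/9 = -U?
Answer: 9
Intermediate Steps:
M = -⅓ ≈ -0.33333
u(f) = -⅓
n(U) = -9*U (n(U) = 9*(-U) = -9*U)
n(u(3))² = (-9*(-⅓))² = 3² = 9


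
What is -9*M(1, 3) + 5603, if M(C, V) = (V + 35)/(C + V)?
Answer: 11035/2 ≈ 5517.5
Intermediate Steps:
M(C, V) = (35 + V)/(C + V)
-9*M(1, 3) + 5603 = -9*(35 + 3)/(1 + 3) + 5603 = -9*38/4 + 5603 = -9*19/2 + 5603 = -171/2 + 5603 = 11035/2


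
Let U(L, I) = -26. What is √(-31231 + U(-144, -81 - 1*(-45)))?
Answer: 3*I*√3473 ≈ 176.8*I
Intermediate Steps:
√(-31231 + U(-144, -81 - 1*(-45))) = √(-31231 - 26) = √(-31257) = 3*I*√3473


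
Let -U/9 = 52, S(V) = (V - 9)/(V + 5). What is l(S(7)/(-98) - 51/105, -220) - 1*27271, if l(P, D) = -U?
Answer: -26803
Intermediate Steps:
S(V) = (-9 + V)/(5 + V)
U = -468 (U = -9*52 = -468)
l(P, D) = 468 (l(P, D) = -1*(-468) = 468)
l(S(7)/(-98) - 51/105, -220) - 1*27271 = 468 - 1*27271 = 468 - 27271 = -26803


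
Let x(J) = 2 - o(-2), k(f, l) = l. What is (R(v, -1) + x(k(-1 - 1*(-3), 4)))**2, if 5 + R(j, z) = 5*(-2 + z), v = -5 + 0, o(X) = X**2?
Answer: 484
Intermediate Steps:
v = -5
R(j, z) = -15 + 5*z (R(j, z) = -5 + 5*(-2 + z) = -5 + (-10 + 5*z) = -15 + 5*z)
x(J) = -2 (x(J) = 2 - 1*(-2)**2 = 2 - 1*4 = 2 - 4 = -2)
(R(v, -1) + x(k(-1 - 1*(-3), 4)))**2 = ((-15 + 5*(-1)) - 2)**2 = ((-15 - 5) - 2)**2 = (-20 - 2)**2 = (-22)**2 = 484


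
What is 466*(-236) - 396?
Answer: -110372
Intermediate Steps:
466*(-236) - 396 = -109976 - 396 = -110372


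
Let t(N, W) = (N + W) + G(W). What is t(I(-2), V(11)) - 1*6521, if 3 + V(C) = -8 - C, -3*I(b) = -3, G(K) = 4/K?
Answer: -71964/11 ≈ -6542.2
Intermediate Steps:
I(b) = 1 (I(b) = -1/3*(-3) = 1)
V(C) = -11 - C (V(C) = -3 + (-8 - C) = -11 - C)
t(N, W) = N + W + 4/W (t(N, W) = (N + W) + 4/W = N + W + 4/W)
t(I(-2), V(11)) - 1*6521 = (1 + (-11 - 1*11) + 4/(-11 - 1*11)) - 1*6521 = (1 + (-11 - 11) + 4/(-11 - 11)) - 6521 = (1 - 22 + 4/(-22)) - 6521 = (1 - 22 + 4*(-1/22)) - 6521 = (1 - 22 - 2/11) - 6521 = -233/11 - 6521 = -71964/11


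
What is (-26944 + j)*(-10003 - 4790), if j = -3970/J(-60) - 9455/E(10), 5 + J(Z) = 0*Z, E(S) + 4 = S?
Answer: 820296505/2 ≈ 4.1015e+8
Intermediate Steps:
E(S) = -4 + S
J(Z) = -5 (J(Z) = -5 + 0*Z = -5 + 0 = -5)
j = -4691/6 (j = -3970/(-5) - 9455/(-4 + 10) = -3970*(-1/5) - 9455/6 = 794 - 9455*1/6 = 794 - 9455/6 = -4691/6 ≈ -781.83)
(-26944 + j)*(-10003 - 4790) = (-26944 - 4691/6)*(-10003 - 4790) = -166355/6*(-14793) = 820296505/2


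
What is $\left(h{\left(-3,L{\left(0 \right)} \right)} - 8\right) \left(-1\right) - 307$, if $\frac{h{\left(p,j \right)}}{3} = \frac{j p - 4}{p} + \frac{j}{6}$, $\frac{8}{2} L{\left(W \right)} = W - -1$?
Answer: $- \frac{2431}{8} \approx -303.88$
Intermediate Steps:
$L{\left(W \right)} = \frac{1}{4} + \frac{W}{4}$ ($L{\left(W \right)} = \frac{W - -1}{4} = \frac{W + 1}{4} = \frac{1 + W}{4} = \frac{1}{4} + \frac{W}{4}$)
$h{\left(p,j \right)} = \frac{j}{2} + \frac{3 \left(-4 + j p\right)}{p}$ ($h{\left(p,j \right)} = 3 \left(\frac{j p - 4}{p} + \frac{j}{6}\right) = 3 \left(\frac{-4 + j p}{p} + j \frac{1}{6}\right) = 3 \left(\frac{-4 + j p}{p} + \frac{j}{6}\right) = 3 \left(\frac{j}{6} + \frac{-4 + j p}{p}\right) = \frac{j}{2} + \frac{3 \left(-4 + j p\right)}{p}$)
$\left(h{\left(-3,L{\left(0 \right)} \right)} - 8\right) \left(-1\right) - 307 = \left(\left(- \frac{12}{-3} + \frac{7 \left(\frac{1}{4} + \frac{1}{4} \cdot 0\right)}{2}\right) - 8\right) \left(-1\right) - 307 = \left(\left(\left(-12\right) \left(- \frac{1}{3}\right) + \frac{7 \left(\frac{1}{4} + 0\right)}{2}\right) - 8\right) \left(-1\right) - 307 = \left(\left(4 + \frac{7}{2} \cdot \frac{1}{4}\right) - 8\right) \left(-1\right) - 307 = \left(\left(4 + \frac{7}{8}\right) - 8\right) \left(-1\right) - 307 = \left(\frac{39}{8} - 8\right) \left(-1\right) - 307 = \left(- \frac{25}{8}\right) \left(-1\right) - 307 = \frac{25}{8} - 307 = - \frac{2431}{8}$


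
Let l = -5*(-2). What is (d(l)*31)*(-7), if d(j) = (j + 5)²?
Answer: -48825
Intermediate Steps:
l = 10
d(j) = (5 + j)²
(d(l)*31)*(-7) = ((5 + 10)²*31)*(-7) = (15²*31)*(-7) = (225*31)*(-7) = 6975*(-7) = -48825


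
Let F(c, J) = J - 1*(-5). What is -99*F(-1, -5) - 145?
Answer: -145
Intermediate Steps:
F(c, J) = 5 + J (F(c, J) = J + 5 = 5 + J)
-99*F(-1, -5) - 145 = -99*(5 - 5) - 145 = -99*0 - 145 = 0 - 145 = -145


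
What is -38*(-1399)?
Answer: 53162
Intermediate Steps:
-38*(-1399) = -1*(-53162) = 53162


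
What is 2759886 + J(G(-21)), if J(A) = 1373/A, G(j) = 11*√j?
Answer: 2759886 - 1373*I*√21/231 ≈ 2.7599e+6 - 27.238*I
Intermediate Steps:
2759886 + J(G(-21)) = 2759886 + 1373/((11*√(-21))) = 2759886 + 1373/((11*(I*√21))) = 2759886 + 1373/((11*I*√21)) = 2759886 + 1373*(-I*√21/231) = 2759886 - 1373*I*√21/231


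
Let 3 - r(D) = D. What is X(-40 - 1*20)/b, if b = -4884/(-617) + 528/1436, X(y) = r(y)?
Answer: 4651563/611600 ≈ 7.6056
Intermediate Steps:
r(D) = 3 - D
X(y) = 3 - y
b = 1834800/221503 (b = -4884*(-1/617) + 528*(1/1436) = 4884/617 + 132/359 = 1834800/221503 ≈ 8.2834)
X(-40 - 1*20)/b = (3 - (-40 - 1*20))/(1834800/221503) = (3 - (-40 - 20))*(221503/1834800) = (3 - 1*(-60))*(221503/1834800) = (3 + 60)*(221503/1834800) = 63*(221503/1834800) = 4651563/611600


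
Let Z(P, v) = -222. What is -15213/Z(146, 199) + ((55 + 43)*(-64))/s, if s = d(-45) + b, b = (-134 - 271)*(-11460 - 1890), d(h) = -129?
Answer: 27416510963/400089954 ≈ 68.526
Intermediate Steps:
b = 5406750 (b = -405*(-13350) = 5406750)
s = 5406621 (s = -129 + 5406750 = 5406621)
-15213/Z(146, 199) + ((55 + 43)*(-64))/s = -15213/(-222) + ((55 + 43)*(-64))/5406621 = -15213*(-1/222) + (98*(-64))*(1/5406621) = 5071/74 - 6272*1/5406621 = 5071/74 - 6272/5406621 = 27416510963/400089954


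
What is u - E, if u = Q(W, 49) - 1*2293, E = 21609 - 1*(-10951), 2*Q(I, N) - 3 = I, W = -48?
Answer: -69751/2 ≈ -34876.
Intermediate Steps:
Q(I, N) = 3/2 + I/2
E = 32560 (E = 21609 + 10951 = 32560)
u = -4631/2 (u = (3/2 + (½)*(-48)) - 1*2293 = (3/2 - 24) - 2293 = -45/2 - 2293 = -4631/2 ≈ -2315.5)
u - E = -4631/2 - 1*32560 = -4631/2 - 32560 = -69751/2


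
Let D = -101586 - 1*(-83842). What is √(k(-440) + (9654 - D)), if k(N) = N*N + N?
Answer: √220558 ≈ 469.64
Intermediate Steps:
k(N) = N + N² (k(N) = N² + N = N + N²)
D = -17744 (D = -101586 + 83842 = -17744)
√(k(-440) + (9654 - D)) = √(-440*(1 - 440) + (9654 - 1*(-17744))) = √(-440*(-439) + (9654 + 17744)) = √(193160 + 27398) = √220558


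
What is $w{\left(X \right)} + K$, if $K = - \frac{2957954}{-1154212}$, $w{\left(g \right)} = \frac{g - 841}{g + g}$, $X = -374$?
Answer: $\frac{903729293}{215837644} \approx 4.1871$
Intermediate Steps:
$w{\left(g \right)} = \frac{-841 + g}{2 g}$
$K = \frac{1478977}{577106}$ ($K = \left(-2957954\right) \left(- \frac{1}{1154212}\right) = \frac{1478977}{577106} \approx 2.5627$)
$w{\left(X \right)} + K = \frac{-841 - 374}{2 \left(-374\right)} + \frac{1478977}{577106} = \frac{1}{2} \left(- \frac{1}{374}\right) \left(-1215\right) + \frac{1478977}{577106} = \frac{1215}{748} + \frac{1478977}{577106} = \frac{903729293}{215837644}$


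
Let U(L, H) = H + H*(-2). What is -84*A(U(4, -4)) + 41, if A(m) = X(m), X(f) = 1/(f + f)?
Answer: 61/2 ≈ 30.500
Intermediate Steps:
X(f) = 1/(2*f)
U(L, H) = -H (U(L, H) = H - 2*H = -H)
A(m) = 1/(2*m)
-84*A(U(4, -4)) + 41 = -42/((-1*(-4))) + 41 = -42/4 + 41 = -84*1/8 + 41 = -21/2 + 41 = 61/2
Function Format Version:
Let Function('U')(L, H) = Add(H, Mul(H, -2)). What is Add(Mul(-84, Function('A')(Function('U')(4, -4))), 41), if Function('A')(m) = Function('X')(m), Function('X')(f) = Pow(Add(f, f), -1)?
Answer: Rational(61, 2) ≈ 30.500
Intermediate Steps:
Function('X')(f) = Mul(Rational(1, 2), Pow(f, -1)) (Function('X')(f) = Pow(Mul(2, f), -1) = Mul(Rational(1, 2), Pow(f, -1)))
Function('U')(L, H) = Mul(-1, H) (Function('U')(L, H) = Add(H, Mul(-2, H)) = Mul(-1, H))
Function('A')(m) = Mul(Rational(1, 2), Pow(m, -1))
Add(Mul(-84, Function('A')(Function('U')(4, -4))), 41) = Add(Mul(-84, Mul(Rational(1, 2), Pow(Mul(-1, -4), -1))), 41) = Add(Mul(-84, Mul(Rational(1, 2), Pow(4, -1))), 41) = Add(Mul(-84, Mul(Rational(1, 2), Rational(1, 4))), 41) = Add(Mul(-84, Rational(1, 8)), 41) = Add(Rational(-21, 2), 41) = Rational(61, 2)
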